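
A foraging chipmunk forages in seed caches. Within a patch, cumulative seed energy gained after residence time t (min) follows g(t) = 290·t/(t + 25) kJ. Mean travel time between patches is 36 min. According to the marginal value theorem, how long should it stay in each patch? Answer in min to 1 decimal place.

30.0 min

By the marginal value theorem, leave when the instantaneous gain rate g'(t) equals the habitat-wide average g(t)/(T + t).
g'(t) = 290·25/(t + 25)². Setting 290·25/(t+25)² = 290t/[(t+25)(36+t)] gives 25(36+t) = t(t+25), so t² = 25×36 = 900.
t* = √900 = 30 min.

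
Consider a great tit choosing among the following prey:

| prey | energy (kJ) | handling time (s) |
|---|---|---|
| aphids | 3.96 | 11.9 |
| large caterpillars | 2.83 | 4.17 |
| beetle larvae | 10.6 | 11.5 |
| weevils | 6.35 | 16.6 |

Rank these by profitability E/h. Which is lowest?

aphids

In descending order of E/h:
beetle larvae: 10.6/11.5 = 0.922 kJ/s
large caterpillars: 2.83/4.17 = 0.679 kJ/s
weevils: 6.35/16.6 = 0.383 kJ/s
aphids: 3.96/11.9 = 0.333 kJ/s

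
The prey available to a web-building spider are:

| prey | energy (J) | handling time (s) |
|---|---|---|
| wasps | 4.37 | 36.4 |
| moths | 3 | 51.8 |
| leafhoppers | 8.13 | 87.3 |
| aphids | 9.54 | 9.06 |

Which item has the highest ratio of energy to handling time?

Profitability E/h (J/s): wasps = 4.37/36.4 = 0.12, moths = 3/51.8 = 0.0579, leafhoppers = 8.13/87.3 = 0.0931, aphids = 9.54/9.06 = 1.05.
Ranked: aphids > wasps > leafhoppers > moths.

aphids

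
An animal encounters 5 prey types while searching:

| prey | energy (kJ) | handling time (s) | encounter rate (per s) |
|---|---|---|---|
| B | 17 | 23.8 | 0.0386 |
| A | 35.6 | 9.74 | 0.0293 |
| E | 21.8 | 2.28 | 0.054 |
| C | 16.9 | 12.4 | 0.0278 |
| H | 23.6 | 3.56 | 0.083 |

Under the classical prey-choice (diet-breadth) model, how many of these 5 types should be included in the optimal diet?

3

E/h in descending order: E 9.56, H 6.63, A 3.66, C 1.36, B 0.714 kJ/s. The optimal diet is the largest prefix of this list for which every included type satisfies E_i/h_i > R on the types above it.
Rate on top 1: 1.048. H: 6.63 > 1.048 → include.
Rate on top 2: 2.211. A: 3.66 > 2.211 → include.
Rate on top 3: 2.453. C: 1.36 < 2.453 → exclude; stop.
Optimal diet: E, H, A — 3 of 5 types.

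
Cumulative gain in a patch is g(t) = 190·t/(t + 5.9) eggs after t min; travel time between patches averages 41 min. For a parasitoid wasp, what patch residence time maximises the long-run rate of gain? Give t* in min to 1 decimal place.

Optimal t* satisfies g'(t*) = g(t*)/(T + t*).
g'(t) = 190·5.9/(t + 5.9)². Setting 190·5.9/(t+5.9)² = 190t/[(t+5.9)(41+t)] gives 5.9(41+t) = t(t+5.9), so t² = 5.9×41 = 241.9.
t* = √241.9 = 15.55 min.

15.6 min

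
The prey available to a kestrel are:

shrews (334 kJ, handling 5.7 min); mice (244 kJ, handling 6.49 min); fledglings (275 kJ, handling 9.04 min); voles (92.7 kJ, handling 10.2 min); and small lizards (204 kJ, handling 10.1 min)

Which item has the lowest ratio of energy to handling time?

In descending order of E/h:
shrews: 334/5.7 = 58.6 kJ/min
mice: 244/6.49 = 37.6 kJ/min
fledglings: 275/9.04 = 30.4 kJ/min
small lizards: 204/10.1 = 20.2 kJ/min
voles: 92.7/10.2 = 9.09 kJ/min

voles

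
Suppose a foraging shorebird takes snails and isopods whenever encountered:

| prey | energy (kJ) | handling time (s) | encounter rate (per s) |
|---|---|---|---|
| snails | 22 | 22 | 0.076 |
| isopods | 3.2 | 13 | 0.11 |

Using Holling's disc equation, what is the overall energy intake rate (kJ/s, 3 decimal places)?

0.493 kJ/s

Energy encountered per unit search time: 0.076×22 + 0.11×3.2 = 2.024 kJ/s.
Handling time per unit search time: 0.076×22 + 0.11×13 = 3.102.
Rate = 2.024/(1 + 3.102) = 0.4934 kJ/s.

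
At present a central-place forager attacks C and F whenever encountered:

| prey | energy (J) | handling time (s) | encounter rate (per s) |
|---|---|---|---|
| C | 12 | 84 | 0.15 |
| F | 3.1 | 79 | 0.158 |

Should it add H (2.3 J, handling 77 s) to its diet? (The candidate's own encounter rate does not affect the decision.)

No

Current rate: (0.15×12 + 0.158×3.1)/(1 + 0.15×84 + 0.158×79) = 0.08779 J/s.
H: E/h = 2.3/77 = 0.02987 J/s.
Since 0.02987 < R, time spent handling H is better spent searching.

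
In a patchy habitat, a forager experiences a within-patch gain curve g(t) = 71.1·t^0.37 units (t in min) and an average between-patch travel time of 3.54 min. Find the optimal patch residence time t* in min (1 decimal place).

By the marginal value theorem, leave when the instantaneous gain rate g'(t) equals the habitat-wide average g(t)/(T + t).
g'(t) = 0.37·71.1·t^-0.63. Setting 0.37·71.1·t^-0.63 = 71.1·t^0.37/(3.54+t) gives 0.37(3.54+t) = t, so 0.63·t = 0.37×3.54.
t* = 0.37×3.54/0.63 = 2.079 min.

2.1 min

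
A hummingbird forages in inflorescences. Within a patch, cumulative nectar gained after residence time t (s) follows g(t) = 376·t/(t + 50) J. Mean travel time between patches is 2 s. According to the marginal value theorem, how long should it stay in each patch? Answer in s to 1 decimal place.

Optimal t* satisfies g'(t*) = g(t*)/(T + t*).
g'(t) = 376·50/(t + 50)². Setting 376·50/(t+50)² = 376t/[(t+50)(2+t)] gives 50(2+t) = t(t+50), so t² = 50×2 = 100.
t* = √100 = 10 s.

10.0 s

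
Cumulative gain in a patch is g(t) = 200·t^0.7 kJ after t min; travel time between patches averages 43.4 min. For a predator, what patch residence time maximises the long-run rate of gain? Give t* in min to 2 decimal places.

101.27 min

By the marginal value theorem, leave when the instantaneous gain rate g'(t) equals the habitat-wide average g(t)/(T + t).
g'(t) = 0.7·200·t^-0.3. Setting 0.7·200·t^-0.3 = 200·t^0.7/(43.4+t) gives 0.7(43.4+t) = t, so 0.30·t = 0.7×43.4.
t* = 0.7×43.4/0.30 = 101.3 min.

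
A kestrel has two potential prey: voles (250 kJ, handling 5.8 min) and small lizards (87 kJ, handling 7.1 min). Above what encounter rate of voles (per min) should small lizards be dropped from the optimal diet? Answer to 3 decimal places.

0.068 per min

The zero-one rule: include small lizards iff E₂/h₂ > λE₁/(1+λh₁). Equality gives the switch point.
λE₁h₂ = E₂ + λE₂h₁ ⇒ λ = E₂/(E₁h₂ − E₂h₁) = 87/(1775 − 504.6) = 0.06848 per min.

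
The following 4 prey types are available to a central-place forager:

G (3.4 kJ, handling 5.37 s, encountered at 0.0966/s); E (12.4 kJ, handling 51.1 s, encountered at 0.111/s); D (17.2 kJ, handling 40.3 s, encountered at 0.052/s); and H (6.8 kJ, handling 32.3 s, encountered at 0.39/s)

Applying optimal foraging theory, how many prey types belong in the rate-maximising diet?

2

Profitabilities (E/h, kJ/s): G 0.633, D 0.427, E 0.243, H 0.211. Add prey in this order while the next type's profitability exceeds the intake rate on those already taken.
Rate on top 1: 0.2163. D: 0.427 > 0.2163 → include.
Rate on top 2: 0.3383. E: 0.243 < 0.3383 → exclude; stop.
Optimal diet: G, D — 2 of 4 types.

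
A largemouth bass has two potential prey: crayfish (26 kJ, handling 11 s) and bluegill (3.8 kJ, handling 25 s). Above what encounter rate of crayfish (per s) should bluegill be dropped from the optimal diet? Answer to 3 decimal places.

0.006 per s

At the threshold, the rate on crayfish alone equals the profitability of bluegill: λ·26/(1 + λ·11) = 3.8/25 = 0.152.
Rearranging, λ(26 − 0.152×11) = 0.152, so λ = 0.152/24.33 = 0.006248 per s.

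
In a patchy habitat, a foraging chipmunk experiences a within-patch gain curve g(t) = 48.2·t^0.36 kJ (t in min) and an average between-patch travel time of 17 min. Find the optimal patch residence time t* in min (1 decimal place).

9.6 min

By the marginal value theorem, leave when the instantaneous gain rate g'(t) equals the habitat-wide average g(t)/(T + t).
g'(t) = 0.36·48.2·t^-0.64. Setting 0.36·48.2·t^-0.64 = 48.2·t^0.36/(17+t) gives 0.36(17+t) = t, so 0.64·t = 0.36×17.
t* = 0.36×17/0.64 = 9.562 min.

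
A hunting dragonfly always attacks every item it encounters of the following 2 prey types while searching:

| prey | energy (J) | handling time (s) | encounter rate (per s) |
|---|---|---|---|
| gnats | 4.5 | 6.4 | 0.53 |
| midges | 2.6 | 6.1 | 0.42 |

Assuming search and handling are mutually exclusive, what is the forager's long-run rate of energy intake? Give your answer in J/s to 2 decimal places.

Energy encountered per unit search time: 0.53×4.5 + 0.42×2.6 = 3.477 J/s.
Handling time per unit search time: 0.53×6.4 + 0.42×6.1 = 5.954.
Rate = 3.477/(1 + 5.954) = 0.5 J/s.

0.50 J/s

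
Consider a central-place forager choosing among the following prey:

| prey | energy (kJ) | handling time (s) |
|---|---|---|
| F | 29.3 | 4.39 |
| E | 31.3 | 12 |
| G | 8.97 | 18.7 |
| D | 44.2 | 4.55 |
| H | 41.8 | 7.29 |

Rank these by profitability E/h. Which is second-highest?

F

Profitability E/h (kJ/s): F = 29.3/4.39 = 6.67, E = 31.3/12 = 2.61, G = 8.97/18.7 = 0.48, D = 44.2/4.55 = 9.71, H = 41.8/7.29 = 5.73.
Ranked: D > F > H > E > G.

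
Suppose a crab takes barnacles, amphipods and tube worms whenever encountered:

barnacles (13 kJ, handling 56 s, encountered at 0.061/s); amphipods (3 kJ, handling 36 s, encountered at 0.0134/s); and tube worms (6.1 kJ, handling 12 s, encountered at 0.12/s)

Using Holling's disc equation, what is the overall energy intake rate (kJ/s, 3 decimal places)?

0.247 kJ/s

R = Σλ_iE_i / (1 + Σλ_ih_i)
Numerator: 0.061×13 + 0.0134×3 + 0.12×6.1 = 1.565
Denominator: 1 + 0.061×56 + 0.0134×36 + 0.12×12 = 6.338
R = 1.565/6.338 = 0.2469 kJ/s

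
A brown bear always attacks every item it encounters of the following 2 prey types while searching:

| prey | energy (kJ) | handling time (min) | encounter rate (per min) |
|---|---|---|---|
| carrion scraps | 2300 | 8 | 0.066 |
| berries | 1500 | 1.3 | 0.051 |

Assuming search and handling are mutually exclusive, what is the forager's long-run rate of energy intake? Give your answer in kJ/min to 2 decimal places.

143.20 kJ/min

Energy encountered per unit search time: 0.066×2300 + 0.051×1500 = 228.3 kJ/min.
Handling time per unit search time: 0.066×8 + 0.051×1.3 = 0.5943.
Rate = 228.3/(1 + 0.5943) = 143.2 kJ/min.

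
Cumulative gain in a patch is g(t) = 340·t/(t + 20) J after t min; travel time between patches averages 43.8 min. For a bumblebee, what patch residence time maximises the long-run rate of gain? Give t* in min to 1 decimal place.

29.6 min

Optimal t* satisfies g'(t*) = g(t*)/(T + t*).
g'(t) = 340·20/(t + 20)². Setting 340·20/(t+20)² = 340t/[(t+20)(43.8+t)] gives 20(43.8+t) = t(t+20), so t² = 20×43.8 = 876.
t* = √876 = 29.6 min.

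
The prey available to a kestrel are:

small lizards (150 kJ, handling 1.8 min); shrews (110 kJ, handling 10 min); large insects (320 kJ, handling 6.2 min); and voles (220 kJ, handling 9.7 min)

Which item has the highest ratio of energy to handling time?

Profitability E/h (kJ/min): small lizards = 150/1.8 = 83.3, shrews = 110/10 = 11, large insects = 320/6.2 = 51.6, voles = 220/9.7 = 22.7.
Ranked: small lizards > large insects > voles > shrews.

small lizards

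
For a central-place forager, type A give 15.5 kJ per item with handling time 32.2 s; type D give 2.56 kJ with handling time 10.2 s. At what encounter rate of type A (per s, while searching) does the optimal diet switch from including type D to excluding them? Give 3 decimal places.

0.034 per s

At the threshold, the rate on type A alone equals the profitability of type D: λ·15.5/(1 + λ·32.2) = 2.56/10.2 = 0.251.
Rearranging, λ(15.5 − 0.251×32.2) = 0.251, so λ = 0.251/7.418 = 0.03383 per s.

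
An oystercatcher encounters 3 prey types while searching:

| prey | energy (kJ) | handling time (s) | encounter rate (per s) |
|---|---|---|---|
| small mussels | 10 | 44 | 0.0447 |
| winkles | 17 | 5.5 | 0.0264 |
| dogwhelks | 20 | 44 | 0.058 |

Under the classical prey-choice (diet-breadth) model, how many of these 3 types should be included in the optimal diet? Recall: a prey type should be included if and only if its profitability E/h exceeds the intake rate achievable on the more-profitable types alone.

Profitabilities (E/h, kJ/s): winkles 3.09, dogwhelks 0.455, small mussels 0.227. Add prey in this order while the next type's profitability exceeds the intake rate on those already taken.
Rate on top 1: 0.3919. dogwhelks: 0.455 > 0.3919 → include.
Rate on top 2: 0.4351. small mussels: 0.227 < 0.4351 → exclude; stop.
Optimal diet: winkles, dogwhelks — 2 of 3 types.

2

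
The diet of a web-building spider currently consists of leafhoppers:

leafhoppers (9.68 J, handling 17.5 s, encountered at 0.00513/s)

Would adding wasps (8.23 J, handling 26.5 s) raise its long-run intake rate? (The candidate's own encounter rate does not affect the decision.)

Yes

On leafhoppers alone, R = ΣλE/(1+Σλh) = 0.04966/1.09 = 0.04557 J/s.
wasps: E/h = 8.23/26.5 = 0.3106 J/s.
0.3106 > 0.04557, so adding wasps raises the average — include it.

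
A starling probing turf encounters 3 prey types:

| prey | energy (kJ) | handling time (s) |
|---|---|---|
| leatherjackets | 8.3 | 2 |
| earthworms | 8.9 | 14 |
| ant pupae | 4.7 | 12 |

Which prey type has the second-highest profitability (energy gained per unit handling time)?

Profitability E/h (kJ/s): leatherjackets = 8.3/2 = 4.15, earthworms = 8.9/14 = 0.636, ant pupae = 4.7/12 = 0.392.
Ranked: leatherjackets > earthworms > ant pupae.

earthworms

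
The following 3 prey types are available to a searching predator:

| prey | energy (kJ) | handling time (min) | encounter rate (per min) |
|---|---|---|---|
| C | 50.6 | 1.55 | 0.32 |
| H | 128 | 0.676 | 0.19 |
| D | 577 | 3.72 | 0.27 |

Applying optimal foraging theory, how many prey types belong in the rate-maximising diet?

Rank by E/h (kJ/min): H 189, D 155, C 32.6. Include each in turn until the next type's E/h falls below the running intake rate.
Rate on top 1: 21.55. D: 155 > 21.55 → include.
Rate on top 2: 84.45. C: 32.6 < 84.45 → exclude; stop.
Optimal diet: H, D — 2 of 3 types.

2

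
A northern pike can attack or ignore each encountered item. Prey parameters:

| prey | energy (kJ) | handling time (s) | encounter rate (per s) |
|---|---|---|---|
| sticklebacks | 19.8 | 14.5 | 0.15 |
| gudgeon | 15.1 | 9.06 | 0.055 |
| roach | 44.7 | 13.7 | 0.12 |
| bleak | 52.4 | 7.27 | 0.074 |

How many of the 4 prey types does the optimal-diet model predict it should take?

E/h in descending order: bleak 7.21, roach 3.26, gudgeon 1.67, sticklebacks 1.37 kJ/s. The optimal diet is the largest prefix of this list for which every included type satisfies E_i/h_i > R on the types above it.
Rate on top 1: 2.521. roach: 3.26 > 2.521 → include.
Rate on top 2: 2.904. gudgeon: 1.67 < 2.904 → exclude; stop.
Optimal diet: bleak, roach — 2 of 4 types.

2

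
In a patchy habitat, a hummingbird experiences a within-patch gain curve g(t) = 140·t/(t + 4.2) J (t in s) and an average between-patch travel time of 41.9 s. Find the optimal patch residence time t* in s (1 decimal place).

13.3 s

By the marginal value theorem, leave when the instantaneous gain rate g'(t) equals the habitat-wide average g(t)/(T + t).
g'(t) = 140·4.2/(t + 4.2)². Setting 140·4.2/(t+4.2)² = 140t/[(t+4.2)(41.9+t)] gives 4.2(41.9+t) = t(t+4.2), so t² = 4.2×41.9 = 176.
t* = √176 = 13.27 s.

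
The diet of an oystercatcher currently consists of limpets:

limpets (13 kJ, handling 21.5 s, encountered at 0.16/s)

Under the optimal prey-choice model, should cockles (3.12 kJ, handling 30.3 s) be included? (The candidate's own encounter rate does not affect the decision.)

Current rate: (0.16×13)/(1 + 0.16×21.5) = 0.4685 kJ/s.
cockles: E/h = 3.12/30.3 = 0.103 kJ/s.
0.103 < 0.4685, so adding cockles would lower the average — exclude it.

No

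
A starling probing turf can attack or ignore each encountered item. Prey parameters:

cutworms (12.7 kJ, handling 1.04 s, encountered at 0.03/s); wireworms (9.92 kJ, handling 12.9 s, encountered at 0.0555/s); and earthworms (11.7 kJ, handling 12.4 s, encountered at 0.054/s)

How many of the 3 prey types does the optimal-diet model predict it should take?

3

E/h in descending order: cutworms 12.2, earthworms 0.944, wireworms 0.769 kJ/s. The optimal diet is the largest prefix of this list for which every included type satisfies E_i/h_i > R on the types above it.
Rate on top 1: 0.3695. earthworms: 0.944 > 0.3695 → include.
Rate on top 2: 0.5955. wireworms: 0.769 > 0.5955 → include.
Optimal diet: cutworms, earthworms, wireworms — 3 of 3 types.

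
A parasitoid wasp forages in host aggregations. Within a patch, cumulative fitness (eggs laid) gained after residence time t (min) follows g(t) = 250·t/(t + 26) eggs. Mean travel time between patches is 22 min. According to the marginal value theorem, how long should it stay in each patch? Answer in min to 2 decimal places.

23.92 min

Optimal t* satisfies g'(t*) = g(t*)/(T + t*).
g'(t) = 250·26/(t + 26)². Setting 250·26/(t+26)² = 250t/[(t+26)(22+t)] gives 26(22+t) = t(t+26), so t² = 26×22 = 572.
t* = √572 = 23.92 min.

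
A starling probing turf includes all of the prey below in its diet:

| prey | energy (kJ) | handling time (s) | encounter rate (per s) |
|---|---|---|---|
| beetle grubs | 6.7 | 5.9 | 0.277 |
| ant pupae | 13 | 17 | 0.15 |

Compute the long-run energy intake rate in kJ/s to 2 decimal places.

R = (0.277×6.7 + 0.15×13) / (1 + 0.277×5.9 + 0.15×17) = 3.806/5.184 = 0.7341 kJ/s.

0.73 kJ/s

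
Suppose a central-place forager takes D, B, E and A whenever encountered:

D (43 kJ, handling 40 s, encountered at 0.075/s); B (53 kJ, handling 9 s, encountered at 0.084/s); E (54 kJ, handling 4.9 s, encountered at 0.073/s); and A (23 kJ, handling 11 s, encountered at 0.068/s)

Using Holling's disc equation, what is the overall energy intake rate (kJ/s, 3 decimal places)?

2.249 kJ/s

Energy encountered per unit search time: 0.075×43 + 0.084×53 + 0.073×54 + 0.068×23 = 13.18 kJ/s.
Handling time per unit search time: 0.075×40 + 0.084×9 + 0.073×4.9 + 0.068×11 = 4.862.
Rate = 13.18/(1 + 4.862) = 2.249 kJ/s.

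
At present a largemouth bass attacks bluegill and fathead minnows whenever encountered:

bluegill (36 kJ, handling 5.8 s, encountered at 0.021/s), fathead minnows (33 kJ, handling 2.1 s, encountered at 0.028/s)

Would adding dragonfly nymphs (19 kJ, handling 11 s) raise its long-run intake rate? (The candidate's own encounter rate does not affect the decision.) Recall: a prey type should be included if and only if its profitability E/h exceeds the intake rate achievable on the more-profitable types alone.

Yes

Intake rate on the current diet: R = (0.021×36 + 0.028×33) / (1 + 0.021×5.8 + 0.028×2.1) = 1.68/1.181 = 1.423 kJ/s.
dragonfly nymphs: E/h = 19/11 = 1.727 kJ/s.
1.727 > 1.423, so adding dragonfly nymphs raises the average — include it.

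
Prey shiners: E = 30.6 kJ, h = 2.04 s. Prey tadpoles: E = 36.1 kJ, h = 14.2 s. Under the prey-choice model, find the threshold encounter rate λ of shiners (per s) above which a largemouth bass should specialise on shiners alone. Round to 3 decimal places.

At the threshold, the rate on shiners alone equals the profitability of tadpoles: λ·30.6/(1 + λ·2.04) = 36.1/14.2 = 2.542.
Rearranging, λ(30.6 − 2.542×2.04) = 2.542, so λ = 2.542/25.41 = 0.1 per s.

0.100 per s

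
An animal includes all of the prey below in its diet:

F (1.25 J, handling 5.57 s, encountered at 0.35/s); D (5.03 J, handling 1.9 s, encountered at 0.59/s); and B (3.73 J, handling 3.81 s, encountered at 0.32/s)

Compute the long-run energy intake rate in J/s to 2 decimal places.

R = Σλ_iE_i / (1 + Σλ_ih_i)
Numerator: 0.35×1.25 + 0.59×5.03 + 0.32×3.73 = 4.599
Denominator: 1 + 0.35×5.57 + 0.59×1.9 + 0.32×3.81 = 5.29
R = 4.599/5.29 = 0.8694 J/s

0.87 J/s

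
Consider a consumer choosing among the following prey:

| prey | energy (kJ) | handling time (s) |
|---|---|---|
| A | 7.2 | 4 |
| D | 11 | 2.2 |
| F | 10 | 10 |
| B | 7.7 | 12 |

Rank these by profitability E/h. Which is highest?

D

In descending order of E/h:
D: 11/2.2 = 5 kJ/s
A: 7.2/4 = 1.8 kJ/s
F: 10/10 = 1 kJ/s
B: 7.7/12 = 0.642 kJ/s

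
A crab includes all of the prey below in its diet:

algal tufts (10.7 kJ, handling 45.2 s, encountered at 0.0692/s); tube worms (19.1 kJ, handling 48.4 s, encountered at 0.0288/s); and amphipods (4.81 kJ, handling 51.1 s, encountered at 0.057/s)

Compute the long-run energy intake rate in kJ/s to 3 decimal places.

0.186 kJ/s

Energy encountered per unit search time: 0.0692×10.7 + 0.0288×19.1 + 0.057×4.81 = 1.565 kJ/s.
Handling time per unit search time: 0.0692×45.2 + 0.0288×48.4 + 0.057×51.1 = 7.434.
Rate = 1.565/(1 + 7.434) = 0.1855 kJ/s.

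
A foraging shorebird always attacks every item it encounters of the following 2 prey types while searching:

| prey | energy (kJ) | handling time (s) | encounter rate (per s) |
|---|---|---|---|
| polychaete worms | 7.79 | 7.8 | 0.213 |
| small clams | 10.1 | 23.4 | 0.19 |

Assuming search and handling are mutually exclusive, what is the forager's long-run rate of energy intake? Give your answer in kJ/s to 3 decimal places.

0.503 kJ/s

Energy encountered per unit search time: 0.213×7.79 + 0.19×10.1 = 3.578 kJ/s.
Handling time per unit search time: 0.213×7.8 + 0.19×23.4 = 6.107.
Rate = 3.578/(1 + 6.107) = 0.5035 kJ/s.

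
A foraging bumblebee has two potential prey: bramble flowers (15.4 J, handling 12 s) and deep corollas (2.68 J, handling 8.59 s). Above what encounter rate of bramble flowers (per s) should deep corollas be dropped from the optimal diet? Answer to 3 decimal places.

0.027 per s

Drop deep corollas once their profitability E₂/h₂ falls below the rate achievable on bramble flowers alone: E₂/h₂ = λE₁/(1 + λh₁).
Solve for λ: λE₁h₂ = E₂(1 + λh₁) → λ(E₁h₂ − E₂h₁) = E₂ → λ = E₂/(E₁h₂ − E₂h₁).
λ = 2.68/(15.4×8.59 − 2.68×12) = 2.68/100.1 = 0.02677 per s.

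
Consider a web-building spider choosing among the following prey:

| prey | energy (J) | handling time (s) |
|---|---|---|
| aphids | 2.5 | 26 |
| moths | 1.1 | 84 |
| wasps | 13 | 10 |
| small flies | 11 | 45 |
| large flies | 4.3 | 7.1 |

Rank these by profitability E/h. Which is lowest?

moths

In descending order of E/h:
wasps: 13/10 = 1.3 J/s
large flies: 4.3/7.1 = 0.606 J/s
small flies: 11/45 = 0.244 J/s
aphids: 2.5/26 = 0.0962 J/s
moths: 1.1/84 = 0.0131 J/s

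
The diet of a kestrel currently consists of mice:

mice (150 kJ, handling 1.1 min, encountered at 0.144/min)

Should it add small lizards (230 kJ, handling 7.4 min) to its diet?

Yes

On mice alone, R = ΣλE/(1+Σλh) = 21.6/1.158 = 18.65 kJ/min.
small lizards: E/h = 230/7.4 = 31.08 kJ/min.
31.08 > 18.65, so adding small lizards raises the average — include it.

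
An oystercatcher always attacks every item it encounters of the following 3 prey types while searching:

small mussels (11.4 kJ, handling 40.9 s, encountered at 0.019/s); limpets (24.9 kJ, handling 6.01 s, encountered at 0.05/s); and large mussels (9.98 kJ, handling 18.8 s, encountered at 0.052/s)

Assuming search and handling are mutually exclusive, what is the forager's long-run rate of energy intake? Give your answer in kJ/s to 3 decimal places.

0.648 kJ/s

R = (0.019×11.4 + 0.05×24.9 + 0.052×9.98) / (1 + 0.019×40.9 + 0.05×6.01 + 0.052×18.8) = 1.981/3.055 = 0.6483 kJ/s.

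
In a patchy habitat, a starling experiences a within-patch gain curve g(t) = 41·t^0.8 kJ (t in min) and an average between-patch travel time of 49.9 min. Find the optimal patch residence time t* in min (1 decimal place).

Optimal t* satisfies g'(t*) = g(t*)/(T + t*).
g'(t) = 0.8·41·t^-0.2. Setting 0.8·41·t^-0.2 = 41·t^0.8/(49.9+t) gives 0.8(49.9+t) = t, so 0.20·t = 0.8×49.9.
t* = 0.8×49.9/0.20 = 199.6 min.

199.6 min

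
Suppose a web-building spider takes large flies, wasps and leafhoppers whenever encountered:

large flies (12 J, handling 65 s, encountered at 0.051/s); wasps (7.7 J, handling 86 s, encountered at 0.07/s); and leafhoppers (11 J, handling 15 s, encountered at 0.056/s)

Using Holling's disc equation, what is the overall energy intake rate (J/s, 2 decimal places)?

R = (0.051×12 + 0.07×7.7 + 0.056×11) / (1 + 0.051×65 + 0.07×86 + 0.056×15) = 1.767/11.18 = 0.1581 J/s.

0.16 J/s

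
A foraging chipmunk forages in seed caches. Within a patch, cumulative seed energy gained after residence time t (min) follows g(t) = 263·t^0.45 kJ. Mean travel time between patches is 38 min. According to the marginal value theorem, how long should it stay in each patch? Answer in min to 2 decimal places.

By the marginal value theorem, leave when the instantaneous gain rate g'(t) equals the habitat-wide average g(t)/(T + t).
g'(t) = 0.45·263·t^-0.55. Setting 0.45·263·t^-0.55 = 263·t^0.45/(38+t) gives 0.45(38+t) = t, so 0.55·t = 0.45×38.
t* = 0.45×38/0.55 = 31.09 min.

31.09 min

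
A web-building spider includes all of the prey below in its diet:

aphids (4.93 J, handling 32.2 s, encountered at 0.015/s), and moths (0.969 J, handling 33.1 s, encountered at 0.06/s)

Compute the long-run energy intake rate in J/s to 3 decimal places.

0.038 J/s

R = (0.015×4.93 + 0.06×0.969) / (1 + 0.015×32.2 + 0.06×33.1) = 0.1321/3.469 = 0.03808 J/s.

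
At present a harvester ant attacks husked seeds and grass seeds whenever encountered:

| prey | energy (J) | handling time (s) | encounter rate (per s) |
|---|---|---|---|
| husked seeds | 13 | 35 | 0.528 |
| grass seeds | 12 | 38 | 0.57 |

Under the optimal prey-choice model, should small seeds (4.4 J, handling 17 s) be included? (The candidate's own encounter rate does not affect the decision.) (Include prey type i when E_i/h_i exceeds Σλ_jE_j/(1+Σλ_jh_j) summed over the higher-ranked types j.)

Intake rate on the current diet: R = (0.528×13 + 0.57×12) / (1 + 0.528×35 + 0.57×38) = 13.7/41.14 = 0.3331 J/s.
Profitability of small seeds: 4.4/17 = 0.2588 J/s.
0.2588 < 0.3331, so adding small seeds would lower the average — exclude it.

No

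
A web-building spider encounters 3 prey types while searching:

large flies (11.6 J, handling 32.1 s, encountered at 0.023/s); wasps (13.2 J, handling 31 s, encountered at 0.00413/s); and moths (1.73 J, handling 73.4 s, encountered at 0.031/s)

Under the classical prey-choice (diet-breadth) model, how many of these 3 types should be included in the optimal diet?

2

Profitabilities (E/h, J/s): wasps 0.426, large flies 0.361, moths 0.0236. Add prey in this order while the next type's profitability exceeds the intake rate on those already taken.
Rate on top 1: 0.04833. large flies: 0.361 > 0.04833 → include.
Rate on top 2: 0.1722. moths: 0.0236 < 0.1722 → exclude; stop.
Optimal diet: wasps, large flies — 2 of 3 types.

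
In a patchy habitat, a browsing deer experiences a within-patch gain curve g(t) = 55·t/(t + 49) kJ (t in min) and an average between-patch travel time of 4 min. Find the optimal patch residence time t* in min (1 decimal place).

Maximise g(t)/(T+t): set derivative to zero → g'(t)(T+t) = g(t).
g'(t) = 55·49/(t + 49)². Setting 55·49/(t+49)² = 55t/[(t+49)(4+t)] gives 49(4+t) = t(t+49), so t² = 49×4 = 196.
t* = √196 = 14 min.

14.0 min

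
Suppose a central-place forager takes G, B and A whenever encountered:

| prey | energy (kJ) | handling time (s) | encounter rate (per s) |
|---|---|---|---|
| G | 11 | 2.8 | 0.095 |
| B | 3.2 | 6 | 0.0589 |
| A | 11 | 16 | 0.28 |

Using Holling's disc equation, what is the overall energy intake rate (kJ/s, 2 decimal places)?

0.71 kJ/s

R = (0.095×11 + 0.0589×3.2 + 0.28×11) / (1 + 0.095×2.8 + 0.0589×6 + 0.28×16) = 4.313/6.099 = 0.7072 kJ/s.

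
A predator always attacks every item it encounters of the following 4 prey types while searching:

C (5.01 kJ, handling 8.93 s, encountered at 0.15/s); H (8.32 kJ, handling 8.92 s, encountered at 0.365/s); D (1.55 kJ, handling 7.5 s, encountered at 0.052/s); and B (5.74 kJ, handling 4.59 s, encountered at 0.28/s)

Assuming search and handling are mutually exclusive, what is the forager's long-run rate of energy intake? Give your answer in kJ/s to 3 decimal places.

0.753 kJ/s

R = Σλ_iE_i / (1 + Σλ_ih_i)
Numerator: 0.15×5.01 + 0.365×8.32 + 0.052×1.55 + 0.28×5.74 = 5.476
Denominator: 1 + 0.15×8.93 + 0.365×8.92 + 0.052×7.5 + 0.28×4.59 = 7.271
R = 5.476/7.271 = 0.7532 kJ/s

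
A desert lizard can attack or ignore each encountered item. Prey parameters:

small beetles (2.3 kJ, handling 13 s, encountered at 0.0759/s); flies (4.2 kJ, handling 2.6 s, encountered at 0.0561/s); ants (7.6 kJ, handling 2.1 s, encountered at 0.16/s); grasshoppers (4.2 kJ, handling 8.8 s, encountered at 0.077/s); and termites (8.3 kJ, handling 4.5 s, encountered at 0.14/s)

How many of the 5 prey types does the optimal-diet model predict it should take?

3

E/h in descending order: ants 3.62, termites 1.84, flies 1.62, grasshoppers 0.477, small beetles 0.177 kJ/s. The optimal diet is the largest prefix of this list for which every included type satisfies E_i/h_i > R on the types above it.
Rate on top 1: 0.9102. termites: 1.84 > 0.9102 → include.
Rate on top 2: 1.21. flies: 1.62 > 1.21 → include.
Rate on top 3: 1.238. grasshoppers: 0.477 < 1.238 → exclude; stop.
Optimal diet: ants, termites, flies — 3 of 5 types.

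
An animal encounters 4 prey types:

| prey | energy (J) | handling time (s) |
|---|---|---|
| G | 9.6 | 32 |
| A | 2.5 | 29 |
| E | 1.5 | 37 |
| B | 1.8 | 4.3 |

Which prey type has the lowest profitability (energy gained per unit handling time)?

E

Profitability E/h (J/s): G = 9.6/32 = 0.3, A = 2.5/29 = 0.0862, E = 1.5/37 = 0.0405, B = 1.8/4.3 = 0.419.
Ranked: B > G > A > E.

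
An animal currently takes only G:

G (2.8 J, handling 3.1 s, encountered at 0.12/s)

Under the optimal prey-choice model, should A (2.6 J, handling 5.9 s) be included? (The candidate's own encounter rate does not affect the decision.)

Current rate: (0.12×2.8)/(1 + 0.12×3.1) = 0.2449 J/s.
Profitability of A: 2.6/5.9 = 0.4407 J/s.
Since 0.4407 > R, including A increases the long-run rate.

Yes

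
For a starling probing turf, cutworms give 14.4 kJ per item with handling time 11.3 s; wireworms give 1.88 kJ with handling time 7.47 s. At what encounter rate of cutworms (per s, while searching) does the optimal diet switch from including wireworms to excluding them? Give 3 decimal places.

0.022 per s

The zero-one rule: include wireworms iff E₂/h₂ > λE₁/(1+λh₁). Equality gives the switch point.
λE₁h₂ = E₂ + λE₂h₁ ⇒ λ = E₂/(E₁h₂ − E₂h₁) = 1.88/(107.6 − 21.24) = 0.02178 per s.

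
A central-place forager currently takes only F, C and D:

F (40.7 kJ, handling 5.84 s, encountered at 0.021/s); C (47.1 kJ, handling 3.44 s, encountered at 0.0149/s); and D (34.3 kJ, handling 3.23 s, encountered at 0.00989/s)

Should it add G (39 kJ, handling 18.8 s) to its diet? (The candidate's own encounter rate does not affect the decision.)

Current rate: (0.021×40.7 + 0.0149×47.1 + 0.00989×34.3)/(1 + 0.021×5.84 + 0.0149×3.44 + 0.00989×3.23) = 1.572 kJ/s.
Profitability of G: 39/18.8 = 2.074 kJ/s.
Since 2.074 > R, including G increases the long-run rate.

Yes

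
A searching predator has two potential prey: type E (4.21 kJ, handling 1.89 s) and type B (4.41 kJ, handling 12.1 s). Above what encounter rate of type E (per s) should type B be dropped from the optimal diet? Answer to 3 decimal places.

0.104 per s

Drop type B once their profitability E₂/h₂ falls below the rate achievable on type E alone: E₂/h₂ = λE₁/(1 + λh₁).
Solve for λ: λE₁h₂ = E₂(1 + λh₁) → λ(E₁h₂ − E₂h₁) = E₂ → λ = E₂/(E₁h₂ − E₂h₁).
λ = 4.41/(4.21×12.1 − 4.41×1.89) = 4.41/42.61 = 0.1035 per s.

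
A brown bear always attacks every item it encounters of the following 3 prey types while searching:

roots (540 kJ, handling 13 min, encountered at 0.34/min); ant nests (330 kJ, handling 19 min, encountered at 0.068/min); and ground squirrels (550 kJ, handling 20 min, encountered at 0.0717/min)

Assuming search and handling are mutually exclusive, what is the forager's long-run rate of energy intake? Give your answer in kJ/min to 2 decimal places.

30.13 kJ/min

R = (0.34×540 + 0.068×330 + 0.0717×550) / (1 + 0.34×13 + 0.068×19 + 0.0717×20) = 245.5/8.146 = 30.13 kJ/min.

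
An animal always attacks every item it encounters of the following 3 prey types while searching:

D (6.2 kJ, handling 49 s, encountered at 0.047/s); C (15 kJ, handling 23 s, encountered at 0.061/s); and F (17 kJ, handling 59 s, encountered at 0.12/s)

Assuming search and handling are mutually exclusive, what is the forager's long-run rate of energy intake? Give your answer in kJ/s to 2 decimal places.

Energy encountered per unit search time: 0.047×6.2 + 0.061×15 + 0.12×17 = 3.246 kJ/s.
Handling time per unit search time: 0.047×49 + 0.061×23 + 0.12×59 = 10.79.
Rate = 3.246/(1 + 10.79) = 0.2754 kJ/s.

0.28 kJ/s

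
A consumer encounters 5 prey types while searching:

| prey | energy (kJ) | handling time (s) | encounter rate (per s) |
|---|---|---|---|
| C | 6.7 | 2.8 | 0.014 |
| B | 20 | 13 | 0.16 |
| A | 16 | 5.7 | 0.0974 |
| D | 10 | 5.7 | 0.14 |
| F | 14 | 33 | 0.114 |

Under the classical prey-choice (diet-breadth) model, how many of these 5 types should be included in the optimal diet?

Rank by E/h (kJ/s): A 2.81, C 2.39, D 1.75, B 1.54, F 0.424. Include each in turn until the next type's E/h falls below the running intake rate.
Rate on top 1: 1.002. C: 2.39 > 1.002 → include.
Rate on top 2: 1.036. D: 1.75 > 1.036 → include.
Rate on top 3: 1.276. B: 1.54 > 1.276 → include.
Rate on top 4: 1.398. F: 0.424 < 1.398 → exclude; stop.
Optimal diet: A, C, D, B — 4 of 5 types.

4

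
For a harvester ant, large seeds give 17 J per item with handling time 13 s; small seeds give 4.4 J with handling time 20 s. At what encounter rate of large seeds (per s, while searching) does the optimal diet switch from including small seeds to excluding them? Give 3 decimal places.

0.016 per s

At the threshold, the rate on large seeds alone equals the profitability of small seeds: λ·17/(1 + λ·13) = 4.4/20 = 0.22.
Rearranging, λ(17 − 0.22×13) = 0.22, so λ = 0.22/14.14 = 0.01556 per s.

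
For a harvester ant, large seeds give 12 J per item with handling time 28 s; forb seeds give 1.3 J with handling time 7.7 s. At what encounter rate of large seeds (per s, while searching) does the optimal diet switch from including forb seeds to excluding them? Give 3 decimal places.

Drop forb seeds once their profitability E₂/h₂ falls below the rate achievable on large seeds alone: E₂/h₂ = λE₁/(1 + λh₁).
Solve for λ: λE₁h₂ = E₂(1 + λh₁) → λ(E₁h₂ − E₂h₁) = E₂ → λ = E₂/(E₁h₂ − E₂h₁).
λ = 1.3/(12×7.7 − 1.3×28) = 1.3/56 = 0.02321 per s.

0.023 per s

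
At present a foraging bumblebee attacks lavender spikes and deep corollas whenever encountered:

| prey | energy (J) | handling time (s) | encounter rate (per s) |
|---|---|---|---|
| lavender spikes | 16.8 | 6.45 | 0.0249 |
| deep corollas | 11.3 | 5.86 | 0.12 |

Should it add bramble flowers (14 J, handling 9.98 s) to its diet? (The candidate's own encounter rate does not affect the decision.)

On lavender spikes and deep corollas alone, R = ΣλE/(1+Σλh) = 1.774/1.864 = 0.952 J/s.
bramble flowers: E/h = 14/9.98 = 1.403 J/s.
Since 1.403 > R, including bramble flowers increases the long-run rate.

Yes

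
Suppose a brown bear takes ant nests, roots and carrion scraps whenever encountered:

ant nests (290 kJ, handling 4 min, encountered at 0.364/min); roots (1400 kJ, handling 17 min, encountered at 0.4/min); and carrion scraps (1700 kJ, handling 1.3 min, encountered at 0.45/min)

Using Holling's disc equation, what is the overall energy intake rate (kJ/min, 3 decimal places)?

R = (0.364×290 + 0.4×1400 + 0.45×1700) / (1 + 0.364×4 + 0.4×17 + 0.45×1.3) = 1431/9.841 = 145.4 kJ/min.

145.367 kJ/min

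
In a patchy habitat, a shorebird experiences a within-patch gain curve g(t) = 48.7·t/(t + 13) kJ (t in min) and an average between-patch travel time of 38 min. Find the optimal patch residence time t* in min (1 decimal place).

22.2 min

By the marginal value theorem, leave when the instantaneous gain rate g'(t) equals the habitat-wide average g(t)/(T + t).
g'(t) = 48.7·13/(t + 13)². Setting 48.7·13/(t+13)² = 48.7t/[(t+13)(38+t)] gives 13(38+t) = t(t+13), so t² = 13×38 = 494.
t* = √494 = 22.23 min.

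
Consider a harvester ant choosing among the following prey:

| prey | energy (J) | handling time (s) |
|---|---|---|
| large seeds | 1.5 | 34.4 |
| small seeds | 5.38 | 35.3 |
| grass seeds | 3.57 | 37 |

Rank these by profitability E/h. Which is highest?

In descending order of E/h:
small seeds: 5.38/35.3 = 0.152 J/s
grass seeds: 3.57/37 = 0.0965 J/s
large seeds: 1.5/34.4 = 0.0436 J/s

small seeds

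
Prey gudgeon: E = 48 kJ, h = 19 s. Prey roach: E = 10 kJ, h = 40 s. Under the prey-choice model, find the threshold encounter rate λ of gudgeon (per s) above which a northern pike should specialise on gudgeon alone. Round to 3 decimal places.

The zero-one rule: include roach iff E₂/h₂ > λE₁/(1+λh₁). Equality gives the switch point.
λE₁h₂ = E₂ + λE₂h₁ ⇒ λ = E₂/(E₁h₂ − E₂h₁) = 10/(1920 − 190) = 0.00578 per s.

0.006 per s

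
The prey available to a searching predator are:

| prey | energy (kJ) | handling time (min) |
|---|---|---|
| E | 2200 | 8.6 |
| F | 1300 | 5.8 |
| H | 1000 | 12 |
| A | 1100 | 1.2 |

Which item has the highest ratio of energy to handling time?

A

Profitability E/h (kJ/min): E = 2200/8.6 = 256, F = 1300/5.8 = 224, H = 1000/12 = 83.3, A = 1100/1.2 = 917.
Ranked: A > E > F > H.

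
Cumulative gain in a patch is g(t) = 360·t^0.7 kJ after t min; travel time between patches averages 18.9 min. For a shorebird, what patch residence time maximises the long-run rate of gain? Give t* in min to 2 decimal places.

Maximise g(t)/(T+t): set derivative to zero → g'(t)(T+t) = g(t).
g'(t) = 0.7·360·t^-0.3. Setting 0.7·360·t^-0.3 = 360·t^0.7/(18.9+t) gives 0.7(18.9+t) = t, so 0.30·t = 0.7×18.9.
t* = 0.7×18.9/0.30 = 44.1 min.

44.10 min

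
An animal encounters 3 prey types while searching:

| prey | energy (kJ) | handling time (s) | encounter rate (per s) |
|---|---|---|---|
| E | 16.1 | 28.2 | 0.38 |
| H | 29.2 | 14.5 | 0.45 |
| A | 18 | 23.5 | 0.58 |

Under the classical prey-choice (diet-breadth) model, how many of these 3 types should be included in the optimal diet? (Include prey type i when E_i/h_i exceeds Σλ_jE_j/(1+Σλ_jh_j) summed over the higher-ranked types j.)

E/h in descending order: H 2.01, A 0.766, E 0.571 kJ/s. The optimal diet is the largest prefix of this list for which every included type satisfies E_i/h_i > R on the types above it.
Rate on top 1: 1.746. A: 0.766 < 1.746 → exclude; stop.
Optimal diet: H — 1 of 3 types.

1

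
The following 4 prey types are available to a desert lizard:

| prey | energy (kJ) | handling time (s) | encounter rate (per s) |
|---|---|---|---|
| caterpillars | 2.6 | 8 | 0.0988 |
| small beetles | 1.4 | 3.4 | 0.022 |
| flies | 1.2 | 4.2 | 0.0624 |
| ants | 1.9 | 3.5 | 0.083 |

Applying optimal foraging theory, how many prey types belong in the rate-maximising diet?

E/h in descending order: ants 0.543, small beetles 0.412, caterpillars 0.325, flies 0.286 kJ/s. The optimal diet is the largest prefix of this list for which every included type satisfies E_i/h_i > R on the types above it.
Rate on top 1: 0.1222. small beetles: 0.412 > 0.1222 → include.
Rate on top 2: 0.1381. caterpillars: 0.325 > 0.1381 → include.
Rate on top 3: 0.2066. flies: 0.286 > 0.2066 → include.
Optimal diet: ants, small beetles, caterpillars, flies — 4 of 4 types.

4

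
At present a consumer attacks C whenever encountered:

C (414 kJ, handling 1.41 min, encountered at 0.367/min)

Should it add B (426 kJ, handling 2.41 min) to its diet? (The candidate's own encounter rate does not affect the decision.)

Intake rate on the current diet: R = (0.367×414) / (1 + 0.367×1.41) = 151.9/1.517 = 100.1 kJ/min.
B: E/h = 426/2.41 = 176.8 kJ/min.
Since 176.8 > R, including B increases the long-run rate.

Yes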